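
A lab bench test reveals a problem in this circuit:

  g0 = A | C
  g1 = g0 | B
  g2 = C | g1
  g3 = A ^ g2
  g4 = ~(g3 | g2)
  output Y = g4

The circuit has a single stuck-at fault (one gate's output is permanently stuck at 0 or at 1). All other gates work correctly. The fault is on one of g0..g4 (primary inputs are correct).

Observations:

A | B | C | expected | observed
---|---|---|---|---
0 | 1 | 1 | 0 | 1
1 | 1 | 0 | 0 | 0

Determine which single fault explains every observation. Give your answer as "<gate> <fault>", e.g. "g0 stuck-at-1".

Fault-free values for test 1 (A=0, B=1, C=1): g0=1, g1=1, g2=1, g3=1, g4=0, giving Y=0. Observed 1.
Test 1: faults giving observed 1 are {g2 stuck-at-0, g4 stuck-at-1}.
Test 2 (A=1, B=1, C=0): fault-free g0=1, g1=1, g2=1, g3=0, g4=0 → 0; observed 0. Eliminates g4 stuck-at-1.
Only g2 stuck-at-0 is consistent with every test.

g2 stuck-at-0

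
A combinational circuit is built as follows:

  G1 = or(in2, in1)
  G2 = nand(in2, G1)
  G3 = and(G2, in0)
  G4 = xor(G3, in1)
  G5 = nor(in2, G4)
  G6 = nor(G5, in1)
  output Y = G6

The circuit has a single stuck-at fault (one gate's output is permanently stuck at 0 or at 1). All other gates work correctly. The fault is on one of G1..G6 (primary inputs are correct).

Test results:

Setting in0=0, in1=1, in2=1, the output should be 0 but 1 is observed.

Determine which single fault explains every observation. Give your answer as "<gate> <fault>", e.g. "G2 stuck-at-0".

Fault-free values for test 1 (in0=0, in1=1, in2=1): G1=1, G2=0, G3=0, G4=1, G5=0, G6=0, giving Y=0. Observed 1.
Test 1: faults giving observed 1 are {G6 stuck-at-1}.
Only G6 stuck-at-1 is consistent with every test.

G6 stuck-at-1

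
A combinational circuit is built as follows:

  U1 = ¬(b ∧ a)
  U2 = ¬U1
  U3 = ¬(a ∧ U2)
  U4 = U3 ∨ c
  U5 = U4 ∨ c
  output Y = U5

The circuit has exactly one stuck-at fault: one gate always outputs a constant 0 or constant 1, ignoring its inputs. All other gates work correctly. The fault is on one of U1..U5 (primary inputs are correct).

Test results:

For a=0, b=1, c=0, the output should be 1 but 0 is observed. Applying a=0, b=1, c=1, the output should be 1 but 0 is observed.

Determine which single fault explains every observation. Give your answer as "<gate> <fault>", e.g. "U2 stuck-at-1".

Fault-free values for test 1 (a=0, b=1, c=0): U1=1, U2=0, U3=1, U4=1, U5=1, giving Y=1. Observed 0.
Test 1: faults giving observed 0 are {U3 stuck-at-0, U4 stuck-at-0, U5 stuck-at-0}.
Test 2 (a=0, b=1, c=1): fault-free U1=1, U2=0, U3=1, U4=1, U5=1 → 1; observed 0. Eliminates U3 stuck-at-0, U4 stuck-at-0.
Only U5 stuck-at-0 is consistent with every test.

U5 stuck-at-0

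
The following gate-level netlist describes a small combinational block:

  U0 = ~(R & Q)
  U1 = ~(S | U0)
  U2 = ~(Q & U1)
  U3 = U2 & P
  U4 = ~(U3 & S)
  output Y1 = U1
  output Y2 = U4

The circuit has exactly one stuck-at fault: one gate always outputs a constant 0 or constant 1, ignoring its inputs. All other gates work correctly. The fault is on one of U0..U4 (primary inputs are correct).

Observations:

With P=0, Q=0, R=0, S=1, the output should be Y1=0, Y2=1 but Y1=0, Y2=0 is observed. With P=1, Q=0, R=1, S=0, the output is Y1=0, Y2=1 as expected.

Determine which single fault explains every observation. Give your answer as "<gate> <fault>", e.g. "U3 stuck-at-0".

U3 stuck-at-1

Fault-free values for test 1 (P=0, Q=0, R=0, S=1): U0=1, U1=0, U2=1, U3=0, U4=1, giving Y1=0, Y2=1. Observed Y1=0, Y2=0.
Test 1: faults giving observed Y1=0, Y2=0 are {U3 stuck-at-1, U4 stuck-at-0}.
Test 2 (P=1, Q=0, R=1, S=0): fault-free U0=1, U1=0, U2=1, U3=1, U4=1 → Y1=0, Y2=1; observed Y1=0, Y2=1. Eliminates U4 stuck-at-0.
Only U3 stuck-at-1 is consistent with every test.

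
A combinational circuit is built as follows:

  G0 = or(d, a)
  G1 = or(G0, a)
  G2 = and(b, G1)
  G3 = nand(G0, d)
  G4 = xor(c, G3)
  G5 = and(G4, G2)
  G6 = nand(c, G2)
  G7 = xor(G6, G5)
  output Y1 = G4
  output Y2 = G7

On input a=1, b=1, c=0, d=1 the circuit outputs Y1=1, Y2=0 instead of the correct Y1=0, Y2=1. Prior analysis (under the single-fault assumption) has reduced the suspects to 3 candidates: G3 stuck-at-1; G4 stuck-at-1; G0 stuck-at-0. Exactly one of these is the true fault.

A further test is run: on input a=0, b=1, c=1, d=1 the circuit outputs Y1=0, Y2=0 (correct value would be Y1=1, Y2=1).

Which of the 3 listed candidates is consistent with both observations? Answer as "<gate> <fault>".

Evaluate each candidate on input a=0, b=1, c=1, d=1:
  G3 stuck-at-1: G0=1, G1=1, G2=1, G3=1 [stuck-at-1], G4=0, G5=0, G6=0, G7=0 → Y1=0, Y2=0 — matches
  G4 stuck-at-1: G0=1, G1=1, G2=1, G3=0, G4=1 [stuck-at-1], G5=1, G6=0, G7=1 → Y1=1, Y2=1 — eliminated
  G0 stuck-at-0: G0=0 [stuck-at-0], G1=0, G2=0, G3=1, G4=0, G5=0, G6=1, G7=1 → Y1=0, Y2=1 — eliminated
Only G3 stuck-at-1 reproduces the observed Y1=0, Y2=0.

G3 stuck-at-1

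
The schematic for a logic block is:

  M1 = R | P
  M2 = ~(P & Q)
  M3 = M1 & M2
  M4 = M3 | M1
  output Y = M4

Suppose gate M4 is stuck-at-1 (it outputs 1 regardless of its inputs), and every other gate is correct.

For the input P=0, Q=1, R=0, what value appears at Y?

1

Propagate with M4 forced: M1=0, M2=1, M3=0, M4=1 [stuck-at-1].
So Y = 1. (Without the fault it would be 0.)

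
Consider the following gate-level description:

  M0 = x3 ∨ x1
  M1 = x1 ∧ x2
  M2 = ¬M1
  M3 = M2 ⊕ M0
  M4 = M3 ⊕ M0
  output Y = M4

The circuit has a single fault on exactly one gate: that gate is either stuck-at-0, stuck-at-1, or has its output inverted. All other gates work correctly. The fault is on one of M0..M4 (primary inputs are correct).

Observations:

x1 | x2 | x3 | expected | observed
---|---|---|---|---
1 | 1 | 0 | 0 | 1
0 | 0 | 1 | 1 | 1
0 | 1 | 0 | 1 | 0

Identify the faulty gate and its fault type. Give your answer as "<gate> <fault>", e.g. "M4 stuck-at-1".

Fault-free values for test 1 (x1=1, x2=1, x3=0): M0=1, M1=1, M2=0, M3=1, M4=0, giving Y=0. Observed 1.
Test 1: faults giving observed 1 are {M1 stuck-at-0, M1 inverted output, M2 stuck-at-1, M2 inverted output, M3 stuck-at-0, M3 inverted output, M4 stuck-at-1, M4 inverted output}.
Test 2 (x1=0, x2=0, x3=1): fault-free M0=1, M1=0, M2=1, M3=0, M4=1 → 1; observed 1. Eliminates M1 inverted output, M2 inverted output, M3 inverted output, M4 inverted output.
Test 3 (x1=0, x2=1, x3=0): fault-free M0=0, M1=0, M2=1, M3=1, M4=1 → 1; observed 0. Eliminates M1 stuck-at-0, M2 stuck-at-1, M4 stuck-at-1.
Only M3 stuck-at-0 is consistent with every test.

M3 stuck-at-0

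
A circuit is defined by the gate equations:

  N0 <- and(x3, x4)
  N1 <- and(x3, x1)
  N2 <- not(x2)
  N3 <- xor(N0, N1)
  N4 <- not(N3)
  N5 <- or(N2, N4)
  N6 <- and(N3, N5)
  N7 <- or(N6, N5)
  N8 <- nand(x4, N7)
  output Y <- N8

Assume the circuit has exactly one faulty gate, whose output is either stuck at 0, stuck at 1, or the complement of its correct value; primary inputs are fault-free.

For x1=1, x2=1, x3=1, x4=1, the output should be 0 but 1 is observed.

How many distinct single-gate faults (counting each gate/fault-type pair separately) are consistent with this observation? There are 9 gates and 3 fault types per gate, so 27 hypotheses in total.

Fault-free: N0=1, N1=1, N2=0, N3=0, N4=1, N5=1, N6=0, N7=1, N8=0 → 0. Observed 1.
  N0: stuck-at-0, inverted output ✓; others ✗
  N1: stuck-at-0, inverted output ✓; others ✗
  N2: none of the 3 fault types match ✗
  N3: stuck-at-1, inverted output ✓; others ✗
  N4: stuck-at-0, inverted output ✓; others ✗
  N5: stuck-at-0, inverted output ✓; others ✗
  N6: none of the 3 fault types match ✗
  N7: stuck-at-0, inverted output ✓; others ✗
  N8: stuck-at-1, inverted output ✓; others ✗
Consistent faults: {N0 stuck-at-0, N0 inverted output, N1 stuck-at-0, N1 inverted output, N3 stuck-at-1, N3 inverted output, N4 stuck-at-0, N4 inverted output, N5 stuck-at-0, N5 inverted output, N7 stuck-at-0, N7 inverted output, N8 stuck-at-1, N8 inverted output} — 14 in all.

14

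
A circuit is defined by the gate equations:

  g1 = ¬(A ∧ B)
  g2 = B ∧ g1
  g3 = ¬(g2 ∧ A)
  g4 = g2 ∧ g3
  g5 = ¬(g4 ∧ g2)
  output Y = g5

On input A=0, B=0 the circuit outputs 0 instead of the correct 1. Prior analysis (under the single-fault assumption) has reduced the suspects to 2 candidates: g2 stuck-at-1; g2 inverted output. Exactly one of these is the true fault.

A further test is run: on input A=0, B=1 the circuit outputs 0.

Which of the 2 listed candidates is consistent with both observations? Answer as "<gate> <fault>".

g2 stuck-at-1

Evaluate each candidate on input A=0, B=1:
  g2 stuck-at-1: g1=1, g2=1 [stuck-at-1], g3=1, g4=1, g5=0 → 0 — matches
  g2 inverted output: g1=1, g2=0 [inverted output], g3=1, g4=0, g5=1 → 1 — eliminated
Only g2 stuck-at-1 reproduces the observed 0.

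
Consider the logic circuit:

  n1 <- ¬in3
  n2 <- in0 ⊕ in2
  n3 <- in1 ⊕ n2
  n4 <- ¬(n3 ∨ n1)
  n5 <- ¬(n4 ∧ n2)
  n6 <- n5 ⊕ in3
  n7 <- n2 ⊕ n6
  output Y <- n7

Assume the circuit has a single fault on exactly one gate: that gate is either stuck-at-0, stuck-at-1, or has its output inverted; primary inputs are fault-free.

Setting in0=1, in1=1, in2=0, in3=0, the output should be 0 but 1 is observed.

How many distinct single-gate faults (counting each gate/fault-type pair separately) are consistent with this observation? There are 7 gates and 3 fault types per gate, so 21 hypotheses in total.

Fault-free: n1=1, n2=1, n3=0, n4=0, n5=1, n6=1, n7=0 → 0. Observed 1.
  n1: stuck-at-0, inverted output ✓; others ✗
  n2: stuck-at-0, inverted output ✓; others ✗
  n3: none of the 3 fault types match ✗
  n4: stuck-at-1, inverted output ✓; others ✗
  n5: stuck-at-0, inverted output ✓; others ✗
  n6: stuck-at-0, inverted output ✓; others ✗
  n7: stuck-at-1, inverted output ✓; others ✗
Consistent faults: {n1 stuck-at-0, n1 inverted output, n2 stuck-at-0, n2 inverted output, n4 stuck-at-1, n4 inverted output, n5 stuck-at-0, n5 inverted output, n6 stuck-at-0, n6 inverted output, n7 stuck-at-1, n7 inverted output} — 12 in all.

12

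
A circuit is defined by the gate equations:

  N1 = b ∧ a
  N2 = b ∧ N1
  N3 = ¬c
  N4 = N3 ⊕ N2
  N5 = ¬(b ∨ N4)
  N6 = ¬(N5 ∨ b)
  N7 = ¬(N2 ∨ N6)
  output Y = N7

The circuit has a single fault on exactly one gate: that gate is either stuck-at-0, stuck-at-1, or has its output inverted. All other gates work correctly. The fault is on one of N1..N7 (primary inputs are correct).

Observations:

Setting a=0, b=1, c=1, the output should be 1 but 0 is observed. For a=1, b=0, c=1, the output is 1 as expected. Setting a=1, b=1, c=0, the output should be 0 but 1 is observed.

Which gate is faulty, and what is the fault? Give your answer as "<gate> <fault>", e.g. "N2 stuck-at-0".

Fault-free values for test 1 (a=0, b=1, c=1): N1=0, N2=0, N3=0, N4=0, N5=0, N6=0, N7=1, giving Y=1. Observed 0.
Test 1: faults giving observed 0 are {N1 stuck-at-1, N1 inverted output, N2 stuck-at-1, N2 inverted output, N6 stuck-at-1, N6 inverted output, N7 stuck-at-0, N7 inverted output}.
Test 2 (a=1, b=0, c=1): fault-free N1=0, N2=0, N3=0, N4=0, N5=1, N6=0, N7=1 → 1; observed 1. Eliminates N2 stuck-at-1, N2 inverted output, N6 stuck-at-1, N6 inverted output, N7 stuck-at-0, N7 inverted output.
Test 3 (a=1, b=1, c=0): fault-free N1=1, N2=1, N3=1, N4=0, N5=0, N6=0, N7=0 → 0; observed 1. Eliminates N1 stuck-at-1.
Only N1 inverted output is consistent with every test.

N1 inverted output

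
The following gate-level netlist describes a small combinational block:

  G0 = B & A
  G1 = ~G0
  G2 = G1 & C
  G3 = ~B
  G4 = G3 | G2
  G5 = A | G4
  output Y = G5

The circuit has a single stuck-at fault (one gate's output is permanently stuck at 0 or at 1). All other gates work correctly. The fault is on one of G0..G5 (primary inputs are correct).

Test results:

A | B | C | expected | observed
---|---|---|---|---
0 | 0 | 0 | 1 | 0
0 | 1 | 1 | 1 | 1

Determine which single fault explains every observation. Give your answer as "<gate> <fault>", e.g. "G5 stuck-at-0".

G3 stuck-at-0

Fault-free values for test 1 (A=0, B=0, C=0): G0=0, G1=1, G2=0, G3=1, G4=1, G5=1, giving Y=1. Observed 0.
Test 1: faults giving observed 0 are {G3 stuck-at-0, G4 stuck-at-0, G5 stuck-at-0}.
Test 2 (A=0, B=1, C=1): fault-free G0=0, G1=1, G2=1, G3=0, G4=1, G5=1 → 1; observed 1. Eliminates G4 stuck-at-0, G5 stuck-at-0.
Only G3 stuck-at-0 is consistent with every test.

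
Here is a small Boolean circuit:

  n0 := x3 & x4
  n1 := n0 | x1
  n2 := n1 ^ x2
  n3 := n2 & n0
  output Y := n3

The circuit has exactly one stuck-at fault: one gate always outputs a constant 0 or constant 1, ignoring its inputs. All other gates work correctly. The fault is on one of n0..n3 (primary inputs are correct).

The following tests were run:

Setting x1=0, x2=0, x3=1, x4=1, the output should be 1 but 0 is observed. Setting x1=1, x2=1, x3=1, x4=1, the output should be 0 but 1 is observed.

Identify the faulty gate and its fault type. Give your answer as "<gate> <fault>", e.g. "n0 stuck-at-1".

n1 stuck-at-0

Fault-free values for test 1 (x1=0, x2=0, x3=1, x4=1): n0=1, n1=1, n2=1, n3=1, giving Y=1. Observed 0.
Test 1: faults giving observed 0 are {n0 stuck-at-0, n1 stuck-at-0, n2 stuck-at-0, n3 stuck-at-0}.
Test 2 (x1=1, x2=1, x3=1, x4=1): fault-free n0=1, n1=1, n2=0, n3=0 → 0; observed 1. Eliminates n0 stuck-at-0, n2 stuck-at-0, n3 stuck-at-0.
Only n1 stuck-at-0 is consistent with every test.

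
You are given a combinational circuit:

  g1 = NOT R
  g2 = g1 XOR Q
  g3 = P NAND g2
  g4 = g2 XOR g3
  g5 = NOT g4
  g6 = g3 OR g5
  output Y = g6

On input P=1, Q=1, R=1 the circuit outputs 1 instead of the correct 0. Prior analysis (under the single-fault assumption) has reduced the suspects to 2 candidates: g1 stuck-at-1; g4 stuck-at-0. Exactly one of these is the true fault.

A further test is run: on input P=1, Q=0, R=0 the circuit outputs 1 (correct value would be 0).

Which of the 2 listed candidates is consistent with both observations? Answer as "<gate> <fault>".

g4 stuck-at-0

Evaluate each candidate on input P=1, Q=0, R=0:
  g1 stuck-at-1: g1=1 [stuck-at-1], g2=1, g3=0, g4=1, g5=0, g6=0 → 0 — eliminated
  g4 stuck-at-0: g1=1, g2=1, g3=0, g4=0 [stuck-at-0], g5=1, g6=1 → 1 — matches
Only g4 stuck-at-0 reproduces the observed 1.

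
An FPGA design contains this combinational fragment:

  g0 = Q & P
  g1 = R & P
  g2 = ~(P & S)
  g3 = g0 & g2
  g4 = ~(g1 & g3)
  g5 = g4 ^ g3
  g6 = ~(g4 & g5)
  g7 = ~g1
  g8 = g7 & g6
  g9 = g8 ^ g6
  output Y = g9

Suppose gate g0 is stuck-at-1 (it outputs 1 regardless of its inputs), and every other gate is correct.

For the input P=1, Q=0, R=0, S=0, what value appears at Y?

Propagate with g0 forced: g0=1 [stuck-at-1], g1=0, g2=1, g3=1, g4=1, g5=0, g6=1, g7=1, g8=1, g9=0.
So Y = 0. (Same as the fault-free value — the fault is masked on this input.)

0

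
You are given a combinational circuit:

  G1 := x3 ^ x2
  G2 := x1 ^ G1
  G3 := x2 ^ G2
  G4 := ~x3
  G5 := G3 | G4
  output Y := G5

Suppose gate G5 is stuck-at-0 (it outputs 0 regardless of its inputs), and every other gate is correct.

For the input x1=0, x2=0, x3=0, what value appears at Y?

Propagate with G5 forced: G1=0, G2=0, G3=0, G4=1, G5=0 [stuck-at-0].
So Y = 0. (Without the fault it would be 1.)

0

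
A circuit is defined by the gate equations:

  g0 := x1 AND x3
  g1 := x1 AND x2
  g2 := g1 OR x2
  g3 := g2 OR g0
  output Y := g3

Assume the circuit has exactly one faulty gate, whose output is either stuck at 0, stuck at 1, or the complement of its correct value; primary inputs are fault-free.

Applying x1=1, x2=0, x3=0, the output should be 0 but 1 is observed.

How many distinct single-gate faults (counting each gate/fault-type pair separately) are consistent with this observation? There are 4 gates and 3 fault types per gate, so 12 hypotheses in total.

Fault-free: g0=0, g1=0, g2=0, g3=0 → 0. Observed 1.
  g0 stuck-at-0: output 0 ✗
  g0 stuck-at-1: output 1 ✓
  g0 inverted output: output 1 ✓
  g1 stuck-at-0: output 0 ✗
  g1 stuck-at-1: output 1 ✓
  g1 inverted output: output 1 ✓
  g2 stuck-at-0: output 0 ✗
  g2 stuck-at-1: output 1 ✓
  g2 inverted output: output 1 ✓
  g3 stuck-at-0: output 0 ✗
  g3 stuck-at-1: output 1 ✓
  g3 inverted output: output 1 ✓
Consistent faults: {g0 stuck-at-1, g0 inverted output, g1 stuck-at-1, g1 inverted output, g2 stuck-at-1, g2 inverted output, g3 stuck-at-1, g3 inverted output} — 8 in all.

8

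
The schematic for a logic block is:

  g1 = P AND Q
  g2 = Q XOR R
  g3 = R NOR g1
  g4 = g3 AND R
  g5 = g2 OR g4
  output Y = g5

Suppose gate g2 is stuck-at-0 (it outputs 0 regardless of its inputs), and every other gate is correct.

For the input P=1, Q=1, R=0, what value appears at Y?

Propagate with g2 forced: g1=1, g2=0 [stuck-at-0], g3=0, g4=0, g5=0.
So Y = 0. (Without the fault it would be 1.)

0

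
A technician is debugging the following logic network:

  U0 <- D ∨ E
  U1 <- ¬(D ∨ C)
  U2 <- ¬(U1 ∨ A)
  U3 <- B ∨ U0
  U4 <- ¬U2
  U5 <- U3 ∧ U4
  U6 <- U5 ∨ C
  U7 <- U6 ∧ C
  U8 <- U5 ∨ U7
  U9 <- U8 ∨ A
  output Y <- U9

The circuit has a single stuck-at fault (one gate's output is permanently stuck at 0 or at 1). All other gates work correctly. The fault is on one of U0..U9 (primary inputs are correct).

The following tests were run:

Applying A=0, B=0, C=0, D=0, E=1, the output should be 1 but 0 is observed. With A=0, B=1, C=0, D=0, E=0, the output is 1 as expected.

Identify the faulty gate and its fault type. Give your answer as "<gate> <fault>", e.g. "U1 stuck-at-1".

Fault-free values for test 1 (A=0, B=0, C=0, D=0, E=1): U0=1, U1=1, U2=0, U3=1, U4=1, U5=1, U6=1, U7=0, U8=1, U9=1, giving Y=1. Observed 0.
Test 1: faults giving observed 0 are {U0 stuck-at-0, U1 stuck-at-0, U2 stuck-at-1, U3 stuck-at-0, U4 stuck-at-0, U5 stuck-at-0, U8 stuck-at-0, U9 stuck-at-0}.
Test 2 (A=0, B=1, C=0, D=0, E=0): fault-free U0=0, U1=1, U2=0, U3=1, U4=1, U5=1, U6=1, U7=0, U8=1, U9=1 → 1; observed 1. Eliminates U1 stuck-at-0, U2 stuck-at-1, U3 stuck-at-0, U4 stuck-at-0, U5 stuck-at-0, U8 stuck-at-0, U9 stuck-at-0.
Only U0 stuck-at-0 is consistent with every test.

U0 stuck-at-0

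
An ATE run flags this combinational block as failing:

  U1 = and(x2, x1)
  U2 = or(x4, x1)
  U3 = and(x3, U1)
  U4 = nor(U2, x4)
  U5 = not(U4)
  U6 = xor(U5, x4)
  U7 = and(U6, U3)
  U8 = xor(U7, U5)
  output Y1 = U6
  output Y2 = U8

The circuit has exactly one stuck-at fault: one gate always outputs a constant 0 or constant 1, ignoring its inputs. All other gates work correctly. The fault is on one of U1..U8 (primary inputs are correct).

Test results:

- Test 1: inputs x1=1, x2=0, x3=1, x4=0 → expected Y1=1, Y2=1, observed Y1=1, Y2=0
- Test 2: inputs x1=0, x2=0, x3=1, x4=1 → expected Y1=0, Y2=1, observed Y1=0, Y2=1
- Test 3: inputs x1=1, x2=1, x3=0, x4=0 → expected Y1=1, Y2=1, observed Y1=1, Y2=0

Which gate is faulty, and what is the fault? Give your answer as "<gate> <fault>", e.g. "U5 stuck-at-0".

U3 stuck-at-1

Fault-free values for test 1 (x1=1, x2=0, x3=1, x4=0): U1=0, U2=1, U3=0, U4=0, U5=1, U6=1, U7=0, U8=1, giving Y1=1, Y2=1. Observed Y1=1, Y2=0.
Test 1: faults giving observed Y1=1, Y2=0 are {U1 stuck-at-1, U3 stuck-at-1, U7 stuck-at-1, U8 stuck-at-0}.
Test 2 (x1=0, x2=0, x3=1, x4=1): fault-free U1=0, U2=1, U3=0, U4=0, U5=1, U6=0, U7=0, U8=1 → Y1=0, Y2=1; observed Y1=0, Y2=1. Eliminates U7 stuck-at-1, U8 stuck-at-0.
Test 3 (x1=1, x2=1, x3=0, x4=0): fault-free U1=1, U2=1, U3=0, U4=0, U5=1, U6=1, U7=0, U8=1 → Y1=1, Y2=1; observed Y1=1, Y2=0. Eliminates U1 stuck-at-1.
Only U3 stuck-at-1 is consistent with every test.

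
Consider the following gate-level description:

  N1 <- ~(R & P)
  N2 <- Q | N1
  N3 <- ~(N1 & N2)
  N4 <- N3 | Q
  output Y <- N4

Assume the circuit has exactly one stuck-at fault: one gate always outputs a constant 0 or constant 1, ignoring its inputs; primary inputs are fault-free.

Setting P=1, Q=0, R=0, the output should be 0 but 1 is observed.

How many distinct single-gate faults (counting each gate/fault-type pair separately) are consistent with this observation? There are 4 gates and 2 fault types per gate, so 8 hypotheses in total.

4

Fault-free: N1=1, N2=1, N3=0, N4=0 → 0. Observed 1.
  N1 stuck-at-0: output 1 ✓
  N1 stuck-at-1: output 0 ✗
  N2 stuck-at-0: output 1 ✓
  N2 stuck-at-1: output 0 ✗
  N3 stuck-at-0: output 0 ✗
  N3 stuck-at-1: output 1 ✓
  N4 stuck-at-0: output 0 ✗
  N4 stuck-at-1: output 1 ✓
Consistent faults: {N1 stuck-at-0, N2 stuck-at-0, N3 stuck-at-1, N4 stuck-at-1} — 4 in all.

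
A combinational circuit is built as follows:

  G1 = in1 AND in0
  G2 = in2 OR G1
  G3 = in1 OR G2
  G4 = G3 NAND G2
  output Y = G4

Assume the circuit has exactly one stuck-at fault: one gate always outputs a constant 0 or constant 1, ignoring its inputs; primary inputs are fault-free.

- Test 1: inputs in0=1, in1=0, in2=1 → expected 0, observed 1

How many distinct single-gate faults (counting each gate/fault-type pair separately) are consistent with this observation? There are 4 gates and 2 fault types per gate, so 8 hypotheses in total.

Fault-free: G1=0, G2=1, G3=1, G4=0 → 0. Observed 1.
  G1 stuck-at-0: output 0 ✗
  G1 stuck-at-1: output 0 ✗
  G2 stuck-at-0: output 1 ✓
  G2 stuck-at-1: output 0 ✗
  G3 stuck-at-0: output 1 ✓
  G3 stuck-at-1: output 0 ✗
  G4 stuck-at-0: output 0 ✗
  G4 stuck-at-1: output 1 ✓
Consistent faults: {G2 stuck-at-0, G3 stuck-at-0, G4 stuck-at-1} — 3 in all.

3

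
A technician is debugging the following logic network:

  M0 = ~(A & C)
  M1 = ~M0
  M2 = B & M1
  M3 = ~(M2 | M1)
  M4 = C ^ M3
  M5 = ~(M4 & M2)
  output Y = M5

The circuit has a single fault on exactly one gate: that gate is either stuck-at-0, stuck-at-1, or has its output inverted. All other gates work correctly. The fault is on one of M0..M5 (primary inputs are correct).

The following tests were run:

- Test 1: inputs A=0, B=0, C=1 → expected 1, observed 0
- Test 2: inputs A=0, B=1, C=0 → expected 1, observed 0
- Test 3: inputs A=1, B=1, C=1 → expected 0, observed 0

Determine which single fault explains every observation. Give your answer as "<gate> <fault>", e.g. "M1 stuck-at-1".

Fault-free values for test 1 (A=0, B=0, C=1): M0=1, M1=0, M2=0, M3=1, M4=0, M5=1, giving Y=1. Observed 0.
Test 1: faults giving observed 0 are {M2 stuck-at-1, M2 inverted output, M5 stuck-at-0, M5 inverted output}.
Test 2 (A=0, B=1, C=0): fault-free M0=1, M1=0, M2=0, M3=1, M4=1, M5=1 → 1; observed 0. Eliminates M2 stuck-at-1, M2 inverted output.
Test 3 (A=1, B=1, C=1): fault-free M0=0, M1=1, M2=1, M3=0, M4=1, M5=0 → 0; observed 0. Eliminates M5 inverted output.
Only M5 stuck-at-0 is consistent with every test.

M5 stuck-at-0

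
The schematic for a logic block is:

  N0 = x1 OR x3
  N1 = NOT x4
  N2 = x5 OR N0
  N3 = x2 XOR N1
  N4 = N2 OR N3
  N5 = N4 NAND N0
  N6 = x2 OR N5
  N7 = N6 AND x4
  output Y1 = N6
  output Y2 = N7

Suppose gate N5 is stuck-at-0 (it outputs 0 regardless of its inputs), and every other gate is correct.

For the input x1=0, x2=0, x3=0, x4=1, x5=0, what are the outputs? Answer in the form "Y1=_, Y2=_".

Y1=0, Y2=0

Propagate with N5 forced: N0=0, N1=0, N2=0, N3=0, N4=0, N5=0 [stuck-at-0], N6=0, N7=0.
So the outputs are Y1=0, Y2=0. (Without the fault they would be Y1=1, Y2=1.)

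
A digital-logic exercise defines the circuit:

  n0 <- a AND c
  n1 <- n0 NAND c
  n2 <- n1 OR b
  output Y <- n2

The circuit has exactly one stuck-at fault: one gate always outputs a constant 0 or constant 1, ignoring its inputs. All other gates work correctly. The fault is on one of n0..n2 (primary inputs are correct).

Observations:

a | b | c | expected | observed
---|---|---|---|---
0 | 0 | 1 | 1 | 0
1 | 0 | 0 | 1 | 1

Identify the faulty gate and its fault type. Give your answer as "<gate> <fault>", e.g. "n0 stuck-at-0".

n0 stuck-at-1

Fault-free values for test 1 (a=0, b=0, c=1): n0=0, n1=1, n2=1, giving Y=1. Observed 0.
Test 1: faults giving observed 0 are {n0 stuck-at-1, n1 stuck-at-0, n2 stuck-at-0}.
Test 2 (a=1, b=0, c=0): fault-free n0=0, n1=1, n2=1 → 1; observed 1. Eliminates n1 stuck-at-0, n2 stuck-at-0.
Only n0 stuck-at-1 is consistent with every test.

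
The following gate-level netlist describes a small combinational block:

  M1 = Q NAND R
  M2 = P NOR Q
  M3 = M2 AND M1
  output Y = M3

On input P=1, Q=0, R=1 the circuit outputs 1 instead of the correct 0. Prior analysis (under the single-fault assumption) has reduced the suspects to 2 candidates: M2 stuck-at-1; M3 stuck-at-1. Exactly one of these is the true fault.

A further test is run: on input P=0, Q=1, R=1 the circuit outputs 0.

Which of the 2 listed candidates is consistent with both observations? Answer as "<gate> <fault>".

Evaluate each candidate on input P=0, Q=1, R=1:
  M2 stuck-at-1: M1=0, M2=1 [stuck-at-1], M3=0 → 0 — matches
  M3 stuck-at-1: M1=0, M2=0, M3=1 [stuck-at-1] → 1 — eliminated
Only M2 stuck-at-1 reproduces the observed 0.

M2 stuck-at-1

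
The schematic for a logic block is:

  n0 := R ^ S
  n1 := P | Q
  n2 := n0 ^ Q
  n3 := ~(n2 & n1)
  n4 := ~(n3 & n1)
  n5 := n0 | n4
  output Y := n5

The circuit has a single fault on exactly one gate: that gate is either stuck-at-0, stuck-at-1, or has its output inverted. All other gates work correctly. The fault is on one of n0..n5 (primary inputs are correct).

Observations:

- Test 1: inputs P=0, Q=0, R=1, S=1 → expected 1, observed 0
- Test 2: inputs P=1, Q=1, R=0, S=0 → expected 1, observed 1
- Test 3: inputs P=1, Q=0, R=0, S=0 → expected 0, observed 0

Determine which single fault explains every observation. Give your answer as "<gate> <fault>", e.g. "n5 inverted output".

Fault-free values for test 1 (P=0, Q=0, R=1, S=1): n0=0, n1=0, n2=0, n3=1, n4=1, n5=1, giving Y=1. Observed 0.
Test 1: faults giving observed 0 are {n1 stuck-at-1, n1 inverted output, n4 stuck-at-0, n4 inverted output, n5 stuck-at-0, n5 inverted output}.
Test 2 (P=1, Q=1, R=0, S=0): fault-free n0=0, n1=1, n2=1, n3=0, n4=1, n5=1 → 1; observed 1. Eliminates n4 stuck-at-0, n4 inverted output, n5 stuck-at-0, n5 inverted output.
Test 3 (P=1, Q=0, R=0, S=0): fault-free n0=0, n1=1, n2=0, n3=1, n4=0, n5=0 → 0; observed 0. Eliminates n1 inverted output.
Only n1 stuck-at-1 is consistent with every test.

n1 stuck-at-1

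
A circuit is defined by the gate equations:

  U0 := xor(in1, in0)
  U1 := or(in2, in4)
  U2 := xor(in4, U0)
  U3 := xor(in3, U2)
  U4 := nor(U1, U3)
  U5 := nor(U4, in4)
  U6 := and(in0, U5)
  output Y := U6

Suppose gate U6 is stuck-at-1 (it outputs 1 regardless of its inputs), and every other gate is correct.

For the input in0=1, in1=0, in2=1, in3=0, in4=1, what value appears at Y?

1

Propagate with U6 forced: U0=1, U1=1, U2=0, U3=0, U4=0, U5=0, U6=1 [stuck-at-1].
So Y = 1. (Without the fault it would be 0.)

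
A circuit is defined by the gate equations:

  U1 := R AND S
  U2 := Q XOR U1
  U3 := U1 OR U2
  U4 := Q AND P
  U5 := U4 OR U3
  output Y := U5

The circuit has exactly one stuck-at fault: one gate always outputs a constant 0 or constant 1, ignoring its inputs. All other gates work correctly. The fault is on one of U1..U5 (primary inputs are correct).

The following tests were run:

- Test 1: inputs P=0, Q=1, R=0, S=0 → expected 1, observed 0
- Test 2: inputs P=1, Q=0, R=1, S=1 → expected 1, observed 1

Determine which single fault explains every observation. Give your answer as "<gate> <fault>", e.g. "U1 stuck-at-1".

Fault-free values for test 1 (P=0, Q=1, R=0, S=0): U1=0, U2=1, U3=1, U4=0, U5=1, giving Y=1. Observed 0.
Test 1: faults giving observed 0 are {U2 stuck-at-0, U3 stuck-at-0, U5 stuck-at-0}.
Test 2 (P=1, Q=0, R=1, S=1): fault-free U1=1, U2=1, U3=1, U4=0, U5=1 → 1; observed 1. Eliminates U3 stuck-at-0, U5 stuck-at-0.
Only U2 stuck-at-0 is consistent with every test.

U2 stuck-at-0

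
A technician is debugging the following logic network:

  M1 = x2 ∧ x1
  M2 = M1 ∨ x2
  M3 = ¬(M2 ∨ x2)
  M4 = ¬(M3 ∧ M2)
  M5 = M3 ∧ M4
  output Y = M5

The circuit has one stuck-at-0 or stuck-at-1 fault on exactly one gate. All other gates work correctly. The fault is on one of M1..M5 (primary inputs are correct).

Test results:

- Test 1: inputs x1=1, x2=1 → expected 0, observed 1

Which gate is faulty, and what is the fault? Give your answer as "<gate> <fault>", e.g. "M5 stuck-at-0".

M5 stuck-at-1

Fault-free values for test 1 (x1=1, x2=1): M1=1, M2=1, M3=0, M4=1, M5=0, giving Y=0. Observed 1.
Test 1: faults giving observed 1 are {M5 stuck-at-1}.
Only M5 stuck-at-1 is consistent with every test.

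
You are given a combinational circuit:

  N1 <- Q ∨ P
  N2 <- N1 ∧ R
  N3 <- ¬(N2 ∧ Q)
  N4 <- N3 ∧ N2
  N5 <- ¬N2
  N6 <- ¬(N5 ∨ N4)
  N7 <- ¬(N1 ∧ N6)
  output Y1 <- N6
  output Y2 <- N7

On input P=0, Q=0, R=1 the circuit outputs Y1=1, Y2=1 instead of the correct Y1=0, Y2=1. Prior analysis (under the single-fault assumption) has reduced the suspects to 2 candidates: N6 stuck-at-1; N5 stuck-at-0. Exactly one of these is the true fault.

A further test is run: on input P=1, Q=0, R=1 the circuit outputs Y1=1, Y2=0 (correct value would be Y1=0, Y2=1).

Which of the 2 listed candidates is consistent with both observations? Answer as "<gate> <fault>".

N6 stuck-at-1

Evaluate each candidate on input P=1, Q=0, R=1:
  N6 stuck-at-1: N1=1, N2=1, N3=1, N4=1, N5=0, N6=1 [stuck-at-1], N7=0 → Y1=1, Y2=0 — matches
  N5 stuck-at-0: N1=1, N2=1, N3=1, N4=1, N5=0 [stuck-at-0], N6=0, N7=1 → Y1=0, Y2=1 — eliminated
Only N6 stuck-at-1 reproduces the observed Y1=1, Y2=0.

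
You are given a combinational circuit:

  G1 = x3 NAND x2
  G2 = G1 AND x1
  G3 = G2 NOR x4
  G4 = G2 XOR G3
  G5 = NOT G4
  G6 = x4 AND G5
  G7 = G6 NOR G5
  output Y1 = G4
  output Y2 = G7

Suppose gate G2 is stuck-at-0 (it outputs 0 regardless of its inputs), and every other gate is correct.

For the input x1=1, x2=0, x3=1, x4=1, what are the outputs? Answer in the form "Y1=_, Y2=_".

Propagate with G2 forced: G1=1, G2=0 [stuck-at-0], G3=0, G4=0, G5=1, G6=1, G7=0.
So the outputs are Y1=0, Y2=0. (Without the fault they would be Y1=1, Y2=1.)

Y1=0, Y2=0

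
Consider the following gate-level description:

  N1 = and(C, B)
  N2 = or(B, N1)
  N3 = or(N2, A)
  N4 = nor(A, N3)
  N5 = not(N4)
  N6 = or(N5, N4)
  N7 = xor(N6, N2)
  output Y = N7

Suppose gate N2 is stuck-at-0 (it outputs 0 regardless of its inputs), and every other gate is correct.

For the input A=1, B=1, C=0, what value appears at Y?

1

Propagate with N2 forced: N1=0, N2=0 [stuck-at-0], N3=1, N4=0, N5=1, N6=1, N7=1.
So Y = 1. (Without the fault it would be 0.)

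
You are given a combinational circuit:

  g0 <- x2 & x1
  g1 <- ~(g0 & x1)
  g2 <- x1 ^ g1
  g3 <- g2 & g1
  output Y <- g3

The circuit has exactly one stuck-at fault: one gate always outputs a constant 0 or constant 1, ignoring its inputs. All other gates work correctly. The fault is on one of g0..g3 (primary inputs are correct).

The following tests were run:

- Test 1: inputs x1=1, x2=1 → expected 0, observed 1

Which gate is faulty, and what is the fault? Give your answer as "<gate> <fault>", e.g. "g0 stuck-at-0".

Fault-free values for test 1 (x1=1, x2=1): g0=1, g1=0, g2=1, g3=0, giving Y=0. Observed 1.
Test 1: faults giving observed 1 are {g3 stuck-at-1}.
Only g3 stuck-at-1 is consistent with every test.

g3 stuck-at-1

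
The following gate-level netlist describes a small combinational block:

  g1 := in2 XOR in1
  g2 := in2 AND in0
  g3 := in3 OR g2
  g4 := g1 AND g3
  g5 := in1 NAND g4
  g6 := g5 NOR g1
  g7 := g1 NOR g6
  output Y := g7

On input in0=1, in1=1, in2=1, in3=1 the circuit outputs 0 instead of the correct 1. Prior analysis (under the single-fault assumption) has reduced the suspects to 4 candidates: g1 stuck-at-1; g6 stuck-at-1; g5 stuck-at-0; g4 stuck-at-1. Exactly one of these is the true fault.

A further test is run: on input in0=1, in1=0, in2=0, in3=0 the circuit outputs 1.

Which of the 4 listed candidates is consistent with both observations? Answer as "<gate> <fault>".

Evaluate each candidate on input in0=1, in1=0, in2=0, in3=0:
  g1 stuck-at-1: g1=1 [stuck-at-1], g2=0, g3=0, g4=0, g5=1, g6=0, g7=0 → 0 — eliminated
  g6 stuck-at-1: g1=0, g2=0, g3=0, g4=0, g5=1, g6=1 [stuck-at-1], g7=0 → 0 — eliminated
  g5 stuck-at-0: g1=0, g2=0, g3=0, g4=0, g5=0 [stuck-at-0], g6=1, g7=0 → 0 — eliminated
  g4 stuck-at-1: g1=0, g2=0, g3=0, g4=1 [stuck-at-1], g5=1, g6=0, g7=1 → 1 — matches
Only g4 stuck-at-1 reproduces the observed 1.

g4 stuck-at-1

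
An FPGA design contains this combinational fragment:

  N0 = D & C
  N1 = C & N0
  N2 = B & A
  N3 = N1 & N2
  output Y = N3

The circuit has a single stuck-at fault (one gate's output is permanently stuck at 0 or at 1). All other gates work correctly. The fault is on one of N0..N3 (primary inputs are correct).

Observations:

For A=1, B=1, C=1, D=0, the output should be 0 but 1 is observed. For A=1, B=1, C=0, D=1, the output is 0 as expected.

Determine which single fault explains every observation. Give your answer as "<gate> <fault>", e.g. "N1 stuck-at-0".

N0 stuck-at-1

Fault-free values for test 1 (A=1, B=1, C=1, D=0): N0=0, N1=0, N2=1, N3=0, giving Y=0. Observed 1.
Test 1: faults giving observed 1 are {N0 stuck-at-1, N1 stuck-at-1, N3 stuck-at-1}.
Test 2 (A=1, B=1, C=0, D=1): fault-free N0=0, N1=0, N2=1, N3=0 → 0; observed 0. Eliminates N1 stuck-at-1, N3 stuck-at-1.
Only N0 stuck-at-1 is consistent with every test.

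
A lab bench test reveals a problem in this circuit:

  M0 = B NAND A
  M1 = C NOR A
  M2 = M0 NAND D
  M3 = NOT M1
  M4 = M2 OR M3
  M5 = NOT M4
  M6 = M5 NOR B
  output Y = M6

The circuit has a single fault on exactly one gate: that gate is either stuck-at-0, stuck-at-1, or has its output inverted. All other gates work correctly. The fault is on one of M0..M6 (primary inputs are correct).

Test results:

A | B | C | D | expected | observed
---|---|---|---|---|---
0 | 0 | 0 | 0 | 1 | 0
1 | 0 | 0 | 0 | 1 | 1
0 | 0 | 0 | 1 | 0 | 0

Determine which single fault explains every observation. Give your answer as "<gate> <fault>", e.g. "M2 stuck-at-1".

M2 stuck-at-0

Fault-free values for test 1 (A=0, B=0, C=0, D=0): M0=1, M1=1, M2=1, M3=0, M4=1, M5=0, M6=1, giving Y=1. Observed 0.
Test 1: faults giving observed 0 are {M2 stuck-at-0, M2 inverted output, M4 stuck-at-0, M4 inverted output, M5 stuck-at-1, M5 inverted output, M6 stuck-at-0, M6 inverted output}.
Test 2 (A=1, B=0, C=0, D=0): fault-free M0=1, M1=0, M2=1, M3=1, M4=1, M5=0, M6=1 → 1; observed 1. Eliminates M4 stuck-at-0, M4 inverted output, M5 stuck-at-1, M5 inverted output, M6 stuck-at-0, M6 inverted output.
Test 3 (A=0, B=0, C=0, D=1): fault-free M0=1, M1=1, M2=0, M3=0, M4=0, M5=1, M6=0 → 0; observed 0. Eliminates M2 inverted output.
Only M2 stuck-at-0 is consistent with every test.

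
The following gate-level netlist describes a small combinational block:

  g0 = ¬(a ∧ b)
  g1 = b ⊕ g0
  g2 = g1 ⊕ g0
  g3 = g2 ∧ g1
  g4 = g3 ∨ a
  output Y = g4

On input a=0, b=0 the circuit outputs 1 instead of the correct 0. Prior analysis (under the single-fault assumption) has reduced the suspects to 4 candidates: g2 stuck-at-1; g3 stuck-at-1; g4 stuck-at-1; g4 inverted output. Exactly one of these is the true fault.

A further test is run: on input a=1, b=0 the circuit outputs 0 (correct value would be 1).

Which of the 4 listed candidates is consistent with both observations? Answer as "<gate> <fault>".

Evaluate each candidate on input a=1, b=0:
  g2 stuck-at-1: g0=1, g1=1, g2=1 [stuck-at-1], g3=1, g4=1 → 1 — eliminated
  g3 stuck-at-1: g0=1, g1=1, g2=0, g3=1 [stuck-at-1], g4=1 → 1 — eliminated
  g4 stuck-at-1: g0=1, g1=1, g2=0, g3=0, g4=1 [stuck-at-1] → 1 — eliminated
  g4 inverted output: g0=1, g1=1, g2=0, g3=0, g4=0 [inverted output] → 0 — matches
Only g4 inverted output reproduces the observed 0.

g4 inverted output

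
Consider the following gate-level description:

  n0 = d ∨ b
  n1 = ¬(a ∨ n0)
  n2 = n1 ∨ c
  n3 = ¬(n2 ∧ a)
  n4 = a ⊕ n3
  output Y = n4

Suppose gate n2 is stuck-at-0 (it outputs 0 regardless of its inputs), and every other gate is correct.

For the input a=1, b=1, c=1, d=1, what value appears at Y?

0

Propagate with n2 forced: n0=1, n1=0, n2=0 [stuck-at-0], n3=1, n4=0.
So Y = 0. (Without the fault it would be 1.)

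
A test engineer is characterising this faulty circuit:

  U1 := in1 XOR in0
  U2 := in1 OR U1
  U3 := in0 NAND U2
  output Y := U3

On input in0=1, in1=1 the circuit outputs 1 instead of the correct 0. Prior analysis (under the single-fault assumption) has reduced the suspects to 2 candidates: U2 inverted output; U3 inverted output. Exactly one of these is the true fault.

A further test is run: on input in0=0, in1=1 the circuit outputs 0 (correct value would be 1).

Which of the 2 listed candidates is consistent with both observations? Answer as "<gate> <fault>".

Evaluate each candidate on input in0=0, in1=1:
  U2 inverted output: U1=1, U2=0 [inverted output], U3=1 → 1 — eliminated
  U3 inverted output: U1=1, U2=1, U3=0 [inverted output] → 0 — matches
Only U3 inverted output reproduces the observed 0.

U3 inverted output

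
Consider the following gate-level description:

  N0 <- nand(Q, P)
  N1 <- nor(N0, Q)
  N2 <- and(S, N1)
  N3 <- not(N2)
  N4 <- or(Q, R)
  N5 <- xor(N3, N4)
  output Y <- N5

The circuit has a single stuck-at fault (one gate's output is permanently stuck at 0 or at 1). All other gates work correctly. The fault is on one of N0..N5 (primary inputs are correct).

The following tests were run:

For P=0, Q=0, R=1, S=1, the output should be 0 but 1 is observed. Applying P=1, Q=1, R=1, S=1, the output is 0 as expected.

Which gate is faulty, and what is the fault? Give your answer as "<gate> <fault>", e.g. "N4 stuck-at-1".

Fault-free values for test 1 (P=0, Q=0, R=1, S=1): N0=1, N1=0, N2=0, N3=1, N4=1, N5=0, giving Y=0. Observed 1.
Test 1: faults giving observed 1 are {N0 stuck-at-0, N1 stuck-at-1, N2 stuck-at-1, N3 stuck-at-0, N4 stuck-at-0, N5 stuck-at-1}.
Test 2 (P=1, Q=1, R=1, S=1): fault-free N0=0, N1=0, N2=0, N3=1, N4=1, N5=0 → 0; observed 0. Eliminates N1 stuck-at-1, N2 stuck-at-1, N3 stuck-at-0, N4 stuck-at-0, N5 stuck-at-1.
Only N0 stuck-at-0 is consistent with every test.

N0 stuck-at-0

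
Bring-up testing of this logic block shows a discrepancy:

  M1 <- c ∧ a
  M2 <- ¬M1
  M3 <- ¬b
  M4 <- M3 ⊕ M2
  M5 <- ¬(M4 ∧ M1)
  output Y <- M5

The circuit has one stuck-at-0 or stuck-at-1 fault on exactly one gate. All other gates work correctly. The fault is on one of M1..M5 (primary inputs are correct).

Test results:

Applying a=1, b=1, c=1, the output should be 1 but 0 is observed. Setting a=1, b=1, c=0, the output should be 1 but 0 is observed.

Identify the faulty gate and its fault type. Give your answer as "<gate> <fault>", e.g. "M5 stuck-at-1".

Fault-free values for test 1 (a=1, b=1, c=1): M1=1, M2=0, M3=0, M4=0, M5=1, giving Y=1. Observed 0.
Test 1: faults giving observed 0 are {M2 stuck-at-1, M3 stuck-at-1, M4 stuck-at-1, M5 stuck-at-0}.
Test 2 (a=1, b=1, c=0): fault-free M1=0, M2=1, M3=0, M4=1, M5=1 → 1; observed 0. Eliminates M2 stuck-at-1, M3 stuck-at-1, M4 stuck-at-1.
Only M5 stuck-at-0 is consistent with every test.

M5 stuck-at-0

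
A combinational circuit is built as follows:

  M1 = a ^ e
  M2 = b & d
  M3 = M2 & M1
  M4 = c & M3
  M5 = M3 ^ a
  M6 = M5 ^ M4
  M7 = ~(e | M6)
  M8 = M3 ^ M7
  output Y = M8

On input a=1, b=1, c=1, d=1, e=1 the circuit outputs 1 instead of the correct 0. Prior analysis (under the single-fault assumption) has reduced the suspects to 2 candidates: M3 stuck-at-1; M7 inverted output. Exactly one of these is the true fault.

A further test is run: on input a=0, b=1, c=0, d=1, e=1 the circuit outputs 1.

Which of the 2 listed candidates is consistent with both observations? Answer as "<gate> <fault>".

M3 stuck-at-1

Evaluate each candidate on input a=0, b=1, c=0, d=1, e=1:
  M3 stuck-at-1: M1=1, M2=1, M3=1 [stuck-at-1], M4=0, M5=1, M6=1, M7=0, M8=1 → 1 — matches
  M7 inverted output: M1=1, M2=1, M3=1, M4=0, M5=1, M6=1, M7=1 [inverted output], M8=0 → 0 — eliminated
Only M3 stuck-at-1 reproduces the observed 1.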